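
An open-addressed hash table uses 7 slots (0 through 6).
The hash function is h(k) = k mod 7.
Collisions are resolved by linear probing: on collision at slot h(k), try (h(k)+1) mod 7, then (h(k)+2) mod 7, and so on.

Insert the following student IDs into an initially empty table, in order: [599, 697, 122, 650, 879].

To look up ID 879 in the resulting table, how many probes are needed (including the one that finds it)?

599 hashes to 4; slot 4 is free -> place at 4.
697 hashes to 4; 4 taken -> place at 5.
122 hashes to 3; slot 3 is free -> place at 3.
650 hashes to 6; slot 6 is free -> place at 6.
879 hashes to 4; 4,5,6 taken -> place at 0.
Table: [879, -, -, 122, 599, 697, 650]
Lookup 879: h=4, probe 4,5,6,0 → found at 0.

4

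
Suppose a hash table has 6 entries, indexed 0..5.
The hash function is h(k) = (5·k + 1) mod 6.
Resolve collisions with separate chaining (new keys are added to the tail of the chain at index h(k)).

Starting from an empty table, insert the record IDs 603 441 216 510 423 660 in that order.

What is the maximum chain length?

3

Insert 603: h=4, bucket 4 empty -> new chain.
Insert 441: h=4, bucket 4 nonempty -> append to chain.
Insert 216: h=1, bucket 1 empty -> new chain.
Insert 510: h=1, bucket 1 nonempty -> append to chain.
Insert 423: h=4, bucket 4 nonempty -> append to chain.
Insert 660: h=1, bucket 1 nonempty -> append to chain.
Final buckets:
0: .
1: 216 -> 510 -> 660
2: .
3: .
4: 603 -> 441 -> 423
5: .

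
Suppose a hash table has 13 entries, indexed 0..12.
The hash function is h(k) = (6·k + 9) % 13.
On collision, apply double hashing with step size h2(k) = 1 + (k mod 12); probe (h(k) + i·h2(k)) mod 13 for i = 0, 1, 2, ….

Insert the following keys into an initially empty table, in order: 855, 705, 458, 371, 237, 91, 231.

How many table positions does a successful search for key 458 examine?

3

855 hashes to 4; slot 4 is free -> place at 4.
705 hashes to 1; slot 1 is free -> place at 1.
458 hashes to 1, h2=3; 1,4 taken -> place at 7.
371 hashes to 12; slot 12 is free -> place at 12.
237 hashes to 1, h2=10; 1 taken -> place at 11.
91 hashes to 9; slot 9 is free -> place at 9.
231 hashes to 4, h2=4; 4 taken -> place at 8.
Table: [_, 705, _, _, 855, _, _, 458, 231, 91, _, 237, 371]
Lookup 458: h=1, h2=3, probe 1,4,7 → found at 7.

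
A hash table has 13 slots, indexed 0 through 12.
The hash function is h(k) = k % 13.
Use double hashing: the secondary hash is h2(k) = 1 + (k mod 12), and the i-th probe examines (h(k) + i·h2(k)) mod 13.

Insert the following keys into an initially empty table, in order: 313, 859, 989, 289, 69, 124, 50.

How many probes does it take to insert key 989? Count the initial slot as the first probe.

2

Insert 313: h=1, slot 1 empty → index 1.
Insert 859: h=1, h2=8, slot 1 occupied → index 9.
Insert 989: h=1, h2=6, slot 1 occupied → index 7.
Insert 289: h=3, slot 3 empty → index 3.
Insert 69: h=4, slot 4 empty → index 4.
Insert 124: h=7, h2=5, slot 7 occupied → index 12.
Insert 50: h=11, slot 11 empty → index 11.
Table: [-, 313, -, 289, 69, -, -, 989, -, 859, -, 50, 124]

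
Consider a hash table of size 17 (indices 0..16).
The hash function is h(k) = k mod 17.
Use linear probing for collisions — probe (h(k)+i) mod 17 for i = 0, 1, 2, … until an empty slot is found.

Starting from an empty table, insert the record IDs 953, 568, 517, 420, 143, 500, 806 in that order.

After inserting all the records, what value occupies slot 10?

953 hashes to 1; slot 1 is free => place at 1.
568 hashes to 7; slot 7 is free => place at 7.
517 hashes to 7; 7 taken => place at 8.
420 hashes to 12; slot 12 is free => place at 12.
143 hashes to 7; 7,8 taken => place at 9.
500 hashes to 7; 7,8,9 taken => place at 10.
806 hashes to 7; 7,8,9,10 taken => place at 11.
Table: [., 953, ., ., ., ., ., 568, 517, 143, 500, 806, 420, ., ., ., .]

500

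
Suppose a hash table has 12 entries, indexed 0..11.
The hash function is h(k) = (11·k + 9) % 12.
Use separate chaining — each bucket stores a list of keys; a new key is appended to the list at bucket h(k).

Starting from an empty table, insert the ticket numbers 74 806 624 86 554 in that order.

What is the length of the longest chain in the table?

Insert 74: h=7, bucket 7 empty → new chain.
Insert 806: h=7, bucket 7 nonempty → append to chain.
Insert 624: h=9, bucket 9 empty → new chain.
Insert 86: h=7, bucket 7 nonempty → append to chain.
Insert 554: h=7, bucket 7 nonempty → append to chain.
Final buckets:
0: .
1: .
2: .
3: .
4: .
5: .
6: .
7: 74 -> 806 -> 86 -> 554
8: .
9: 624
10: .
11: .

4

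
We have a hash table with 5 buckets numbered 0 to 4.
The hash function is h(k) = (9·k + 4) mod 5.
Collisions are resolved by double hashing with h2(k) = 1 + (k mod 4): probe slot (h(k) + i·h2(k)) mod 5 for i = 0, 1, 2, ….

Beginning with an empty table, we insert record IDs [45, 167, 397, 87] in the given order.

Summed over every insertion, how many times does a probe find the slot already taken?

4

45 hashes to 4; slot 4 is free -> place at 4.
167 hashes to 2; slot 2 is free -> place at 2.
397 hashes to 2, h2=2; 2,4 taken -> place at 1.
87 hashes to 2, h2=4; 2,1 taken -> place at 0.
Table: [87, 397, 167, ∅, 45]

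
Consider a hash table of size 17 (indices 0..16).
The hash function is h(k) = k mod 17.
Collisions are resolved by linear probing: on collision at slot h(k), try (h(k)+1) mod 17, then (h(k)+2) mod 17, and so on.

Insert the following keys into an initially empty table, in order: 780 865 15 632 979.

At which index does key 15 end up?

780 hashes to 15; slot 15 is free => place at 15.
865 hashes to 15; 15 taken => place at 16.
15 hashes to 15; 15,16 taken => place at 0.
632 hashes to 3; slot 3 is free => place at 3.
979 hashes to 10; slot 10 is free => place at 10.
Table: [15, ., ., 632, ., ., ., ., ., ., 979, ., ., ., ., 780, 865]

0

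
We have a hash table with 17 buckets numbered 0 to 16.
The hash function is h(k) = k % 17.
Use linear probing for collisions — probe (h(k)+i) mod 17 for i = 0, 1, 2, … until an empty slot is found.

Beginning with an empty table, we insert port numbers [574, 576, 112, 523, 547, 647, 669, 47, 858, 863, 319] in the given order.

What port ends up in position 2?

319

574 hashes to 13; slot 13 is free => place at 13.
576 hashes to 15; slot 15 is free => place at 15.
112 hashes to 10; slot 10 is free => place at 10.
523 hashes to 13; 13 taken => place at 14.
547 hashes to 3; slot 3 is free => place at 3.
647 hashes to 1; slot 1 is free => place at 1.
669 hashes to 6; slot 6 is free => place at 6.
47 hashes to 13; 13,14,15 taken => place at 16.
858 hashes to 8; slot 8 is free => place at 8.
863 hashes to 13; 13,14,15,16 taken => place at 0.
319 hashes to 13; 13,14,15,16,0,1 taken => place at 2.
Table: [863, 647, 319, 547, ∅, ∅, 669, ∅, 858, ∅, 112, ∅, ∅, 574, 523, 576, 47]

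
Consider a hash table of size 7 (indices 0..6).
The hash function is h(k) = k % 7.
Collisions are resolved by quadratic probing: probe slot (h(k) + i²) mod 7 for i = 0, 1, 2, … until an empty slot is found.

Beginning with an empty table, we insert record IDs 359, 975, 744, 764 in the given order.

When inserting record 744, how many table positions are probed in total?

3

359: h=2 -> slot 2
975: h=2, probe 2,3 -> slot 3
744: h=2, probe 2,3,6 -> slot 6
764: h=1 -> slot 1
Table: [∅, 764, 359, 975, ∅, ∅, 744]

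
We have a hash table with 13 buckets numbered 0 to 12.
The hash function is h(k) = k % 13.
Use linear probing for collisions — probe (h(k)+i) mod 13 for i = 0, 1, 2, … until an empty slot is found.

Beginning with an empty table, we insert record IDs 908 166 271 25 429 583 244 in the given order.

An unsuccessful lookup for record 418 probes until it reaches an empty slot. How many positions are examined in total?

3

908: h=11 → slot 11
166: h=10 → slot 10
271: h=11, probe 11,12 → slot 12
25: h=12, probe 12,0 → slot 0
429: h=0, probe 0,1 → slot 1
583: h=11, probe 11,12,0,1,2 → slot 2
244: h=10, probe 10,11,12,0,1,2,3 → slot 3
Table: [25, 429, 583, 244, ., ., ., ., ., ., 166, 908, 271]
Lookup 418: h=2, probe 2,3,4 → slot 4 empty, not found.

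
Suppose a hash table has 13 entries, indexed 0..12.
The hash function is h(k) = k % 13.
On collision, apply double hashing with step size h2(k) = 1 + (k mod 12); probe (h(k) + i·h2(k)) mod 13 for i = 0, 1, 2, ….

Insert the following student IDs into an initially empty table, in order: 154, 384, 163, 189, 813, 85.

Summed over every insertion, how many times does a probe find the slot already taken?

5

154: h=11 -> slot 11
384: h=7 -> slot 7
163: h=7, h2=8, probe 7,2 -> slot 2
189: h=7, h2=10, probe 7,4 -> slot 4
813: h=7, h2=10, probe 7,4,1 -> slot 1
85: h=7, h2=2, probe 7,9 -> slot 9
Table: [-, 813, 163, -, 189, -, -, 384, -, 85, -, 154, -]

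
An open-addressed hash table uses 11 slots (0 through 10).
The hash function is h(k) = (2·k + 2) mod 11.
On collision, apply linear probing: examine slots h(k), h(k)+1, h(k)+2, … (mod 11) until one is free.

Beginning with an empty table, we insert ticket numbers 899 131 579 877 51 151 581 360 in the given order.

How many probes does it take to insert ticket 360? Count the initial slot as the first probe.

Insert 899: h=7, slot 7 empty => index 7.
Insert 131: h=0, slot 0 empty => index 0.
Insert 579: h=5, slot 5 empty => index 5.
Insert 877: h=7, slot 7 occupied => index 8.
Insert 51: h=5, slot 5 occupied => index 6.
Insert 151: h=7, slots 7,8 occupied => index 9.
Insert 581: h=9, slot 9 occupied => index 10.
Insert 360: h=7, slots 7,8,9,10,0 occupied => index 1.
Table: [131, 360, -, -, -, 579, 51, 899, 877, 151, 581]

6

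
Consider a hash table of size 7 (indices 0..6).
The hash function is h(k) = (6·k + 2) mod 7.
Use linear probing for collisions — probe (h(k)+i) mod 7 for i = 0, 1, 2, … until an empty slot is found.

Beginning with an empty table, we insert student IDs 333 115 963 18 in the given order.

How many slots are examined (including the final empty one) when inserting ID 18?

Insert 333: h=5, slot 5 empty → index 5.
Insert 115: h=6, slot 6 empty → index 6.
Insert 963: h=5, slots 5,6 occupied → index 0.
Insert 18: h=5, slots 5,6,0 occupied → index 1.
Table: [963, 18, _, _, _, 333, 115]

4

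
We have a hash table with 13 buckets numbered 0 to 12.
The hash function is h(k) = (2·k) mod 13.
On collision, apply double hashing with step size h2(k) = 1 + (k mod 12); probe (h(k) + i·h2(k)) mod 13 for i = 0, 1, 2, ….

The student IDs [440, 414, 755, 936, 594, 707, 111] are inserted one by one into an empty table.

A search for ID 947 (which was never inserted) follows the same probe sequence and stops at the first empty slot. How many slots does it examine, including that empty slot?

2

440 hashes to 9; slot 9 is free => place at 9.
414 hashes to 9, h2=7; 9 taken => place at 3.
755 hashes to 2; slot 2 is free => place at 2.
936 hashes to 0; slot 0 is free => place at 0.
594 hashes to 5; slot 5 is free => place at 5.
707 hashes to 10; slot 10 is free => place at 10.
111 hashes to 1; slot 1 is free => place at 1.
Table: [936, 111, 755, 414, _, 594, _, _, _, 440, 707, _, _]
Lookup 947: h=9, h2=12, probe 9,8 → slot 8 empty, not found.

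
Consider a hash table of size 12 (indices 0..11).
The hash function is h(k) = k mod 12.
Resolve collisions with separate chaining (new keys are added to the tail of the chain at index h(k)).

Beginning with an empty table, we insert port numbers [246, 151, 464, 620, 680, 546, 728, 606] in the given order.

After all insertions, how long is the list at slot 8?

246 → bucket 6
151 → bucket 7
464 → bucket 8
620 → bucket 8 (collision)
680 → bucket 8 (collision)
546 → bucket 6 (collision)
728 → bucket 8 (collision)
606 → bucket 6 (collision)
Final buckets:
0: _
1: _
2: _
3: _
4: _
5: _
6: 246 -> 546 -> 606
7: 151
8: 464 -> 620 -> 680 -> 728
9: _
10: _
11: _

4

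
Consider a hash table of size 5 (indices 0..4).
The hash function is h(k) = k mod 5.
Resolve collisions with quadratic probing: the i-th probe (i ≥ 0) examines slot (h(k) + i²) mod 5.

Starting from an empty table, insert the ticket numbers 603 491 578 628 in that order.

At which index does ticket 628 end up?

603 hashes to 3; slot 3 is free → place at 3.
491 hashes to 1; slot 1 is free → place at 1.
578 hashes to 3; 3 taken → place at 4.
628 hashes to 3; 3,4 taken → place at 2.
Table: [—, 491, 628, 603, 578]

2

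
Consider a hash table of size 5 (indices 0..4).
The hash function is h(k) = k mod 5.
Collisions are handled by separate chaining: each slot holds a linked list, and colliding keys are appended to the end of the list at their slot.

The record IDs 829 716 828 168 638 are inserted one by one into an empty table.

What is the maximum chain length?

Insert 829: h=4, bucket 4 empty → new chain.
Insert 716: h=1, bucket 1 empty → new chain.
Insert 828: h=3, bucket 3 empty → new chain.
Insert 168: h=3, bucket 3 nonempty → append to chain.
Insert 638: h=3, bucket 3 nonempty → append to chain.
Final buckets:
0: _
1: 716
2: _
3: 828 -> 168 -> 638
4: 829

3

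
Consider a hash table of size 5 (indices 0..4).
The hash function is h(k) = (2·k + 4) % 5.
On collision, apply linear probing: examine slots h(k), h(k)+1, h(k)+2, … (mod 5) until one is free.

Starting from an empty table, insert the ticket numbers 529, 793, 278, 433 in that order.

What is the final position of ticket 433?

Insert 529: h=2, slot 2 empty → index 2.
Insert 793: h=0, slot 0 empty → index 0.
Insert 278: h=0, slot 0 occupied → index 1.
Insert 433: h=0, slots 0,1,2 occupied → index 3.
Table: [793, 278, 529, 433, ∅]

3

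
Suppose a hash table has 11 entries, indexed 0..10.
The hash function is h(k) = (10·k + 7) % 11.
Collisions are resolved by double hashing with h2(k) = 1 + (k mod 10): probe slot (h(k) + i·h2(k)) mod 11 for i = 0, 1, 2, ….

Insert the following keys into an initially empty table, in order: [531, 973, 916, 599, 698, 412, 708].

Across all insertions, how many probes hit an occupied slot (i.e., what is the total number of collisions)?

531 hashes to 4; slot 4 is free => place at 4.
973 hashes to 2; slot 2 is free => place at 2.
916 hashes to 4, h2=7; 4 taken => place at 0.
599 hashes to 2, h2=10; 2 taken => place at 1.
698 hashes to 2, h2=9; 2,0 taken => place at 9.
412 hashes to 2, h2=3; 2 taken => place at 5.
708 hashes to 3; slot 3 is free => place at 3.
Table: [916, 599, 973, 708, 531, 412, ∅, ∅, ∅, 698, ∅]

5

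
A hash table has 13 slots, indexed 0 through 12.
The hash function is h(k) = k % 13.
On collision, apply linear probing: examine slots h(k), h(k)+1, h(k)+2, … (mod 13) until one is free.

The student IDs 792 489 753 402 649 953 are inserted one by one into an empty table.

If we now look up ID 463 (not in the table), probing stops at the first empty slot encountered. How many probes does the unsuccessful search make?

2

792 hashes to 12; slot 12 is free => place at 12.
489 hashes to 8; slot 8 is free => place at 8.
753 hashes to 12; 12 taken => place at 0.
402 hashes to 12; 12,0 taken => place at 1.
649 hashes to 12; 12,0,1 taken => place at 2.
953 hashes to 4; slot 4 is free => place at 4.
Table: [753, 402, 649, _, 953, _, _, _, 489, _, _, _, 792]
Lookup 463: h=8, probe 8,9 → slot 9 empty, not found.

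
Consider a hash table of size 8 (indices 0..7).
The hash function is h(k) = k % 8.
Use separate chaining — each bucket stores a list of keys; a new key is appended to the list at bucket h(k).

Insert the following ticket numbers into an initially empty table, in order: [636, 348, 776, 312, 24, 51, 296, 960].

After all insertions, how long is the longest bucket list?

5

636 -> bucket 4
348 -> bucket 4 (collision)
776 -> bucket 0
312 -> bucket 0 (collision)
24 -> bucket 0 (collision)
51 -> bucket 3
296 -> bucket 0 (collision)
960 -> bucket 0 (collision)
Final buckets:
0: 776 -> 312 -> 24 -> 296 -> 960
1: —
2: —
3: 51
4: 636 -> 348
5: —
6: —
7: —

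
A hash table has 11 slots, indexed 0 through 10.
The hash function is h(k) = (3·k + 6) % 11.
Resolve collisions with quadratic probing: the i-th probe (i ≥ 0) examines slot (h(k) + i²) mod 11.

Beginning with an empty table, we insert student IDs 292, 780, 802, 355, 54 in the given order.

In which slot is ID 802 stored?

4

292 hashes to 2; slot 2 is free => place at 2.
780 hashes to 3; slot 3 is free => place at 3.
802 hashes to 3; 3 taken => place at 4.
355 hashes to 4; 4 taken => place at 5.
54 hashes to 3; 3,4 taken => place at 7.
Table: [∅, ∅, 292, 780, 802, 355, ∅, 54, ∅, ∅, ∅]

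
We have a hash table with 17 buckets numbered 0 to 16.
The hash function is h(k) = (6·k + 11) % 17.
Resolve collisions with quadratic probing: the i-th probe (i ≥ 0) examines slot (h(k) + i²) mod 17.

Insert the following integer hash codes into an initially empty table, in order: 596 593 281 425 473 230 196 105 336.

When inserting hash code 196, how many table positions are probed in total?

Insert 596: h=0, slot 0 empty -> index 0.
Insert 593: h=16, slot 16 empty -> index 16.
Insert 281: h=14, slot 14 empty -> index 14.
Insert 425: h=11, slot 11 empty -> index 11.
Insert 473: h=10, slot 10 empty -> index 10.
Insert 230: h=14, slot 14 occupied -> index 15.
Insert 196: h=14, slots 14,15 occupied -> index 1.
Insert 105: h=12, slot 12 empty -> index 12.
Insert 336: h=4, slot 4 empty -> index 4.
Table: [596, 196, ., ., 336, ., ., ., ., ., 473, 425, 105, ., 281, 230, 593]

3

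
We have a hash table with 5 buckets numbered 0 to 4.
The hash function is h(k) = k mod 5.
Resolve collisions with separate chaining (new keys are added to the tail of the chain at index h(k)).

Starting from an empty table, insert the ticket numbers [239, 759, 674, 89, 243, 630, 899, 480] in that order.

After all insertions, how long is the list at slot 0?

239 → bucket 4
759 → bucket 4 (collision)
674 → bucket 4 (collision)
89 → bucket 4 (collision)
243 → bucket 3
630 → bucket 0
899 → bucket 4 (collision)
480 → bucket 0 (collision)
Final buckets:
0: 630 -> 480
1: .
2: .
3: 243
4: 239 -> 759 -> 674 -> 89 -> 899

2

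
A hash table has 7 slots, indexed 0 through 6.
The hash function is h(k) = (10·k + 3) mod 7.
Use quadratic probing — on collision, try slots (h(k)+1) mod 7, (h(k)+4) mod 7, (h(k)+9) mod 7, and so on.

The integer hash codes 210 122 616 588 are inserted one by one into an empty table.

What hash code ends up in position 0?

588

Insert 210: h=3, slot 3 empty -> index 3.
Insert 122: h=5, slot 5 empty -> index 5.
Insert 616: h=3, slot 3 occupied -> index 4.
Insert 588: h=3, slots 3,4 occupied -> index 0.
Table: [588, —, —, 210, 616, 122, —]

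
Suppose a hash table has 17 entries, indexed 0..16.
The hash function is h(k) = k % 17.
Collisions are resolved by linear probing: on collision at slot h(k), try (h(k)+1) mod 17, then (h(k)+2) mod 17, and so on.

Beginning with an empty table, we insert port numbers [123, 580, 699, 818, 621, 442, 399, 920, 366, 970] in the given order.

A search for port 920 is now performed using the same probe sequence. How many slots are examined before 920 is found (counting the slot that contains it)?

123: h=4 => slot 4
580: h=2 => slot 2
699: h=2, probe 2,3 => slot 3
818: h=2, probe 2,3,4,5 => slot 5
621: h=9 => slot 9
442: h=0 => slot 0
399: h=8 => slot 8
920: h=2, probe 2,3,4,5,6 => slot 6
366: h=9, probe 9,10 => slot 10
970: h=1 => slot 1
Table: [442, 970, 580, 699, 123, 818, 920, —, 399, 621, 366, —, —, —, —, —, —]
Lookup 920: h=2, probe 2,3,4,5,6 → found at 6.

5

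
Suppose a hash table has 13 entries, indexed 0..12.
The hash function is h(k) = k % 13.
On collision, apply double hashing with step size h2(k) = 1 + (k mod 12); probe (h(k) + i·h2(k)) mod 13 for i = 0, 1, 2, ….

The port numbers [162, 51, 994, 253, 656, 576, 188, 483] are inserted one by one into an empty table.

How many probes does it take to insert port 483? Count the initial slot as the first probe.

Insert 162: h=6, slot 6 empty => index 6.
Insert 51: h=12, slot 12 empty => index 12.
Insert 994: h=6, h2=11, slot 6 occupied => index 4.
Insert 253: h=6, h2=2, slot 6 occupied => index 8.
Insert 656: h=6, h2=9, slot 6 occupied => index 2.
Insert 576: h=4, h2=1, slot 4 occupied => index 5.
Insert 188: h=6, h2=9, slots 6,2 occupied => index 11.
Insert 483: h=2, h2=4, slots 2,6 occupied => index 10.
Table: [—, —, 656, —, 994, 576, 162, —, 253, —, 483, 188, 51]

3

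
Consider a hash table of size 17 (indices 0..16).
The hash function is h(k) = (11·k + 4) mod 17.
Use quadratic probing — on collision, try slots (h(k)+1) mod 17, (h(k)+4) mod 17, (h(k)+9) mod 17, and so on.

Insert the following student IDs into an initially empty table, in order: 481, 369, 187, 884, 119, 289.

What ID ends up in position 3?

481: h=8 → slot 8
369: h=0 → slot 0
187: h=4 → slot 4
884: h=4, probe 4,5 → slot 5
119: h=4, probe 4,5,8,13 → slot 13
289: h=4, probe 4,5,8,13,3 → slot 3
Table: [369, _, _, 289, 187, 884, _, _, 481, _, _, _, _, 119, _, _, _]

289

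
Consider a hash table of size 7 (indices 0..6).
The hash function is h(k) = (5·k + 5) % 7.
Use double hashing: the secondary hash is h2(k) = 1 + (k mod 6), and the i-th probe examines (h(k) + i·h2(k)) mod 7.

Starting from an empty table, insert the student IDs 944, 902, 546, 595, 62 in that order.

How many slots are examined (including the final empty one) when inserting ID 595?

Insert 944: h=0, slot 0 empty -> index 0.
Insert 902: h=0, h2=3, slot 0 occupied -> index 3.
Insert 546: h=5, slot 5 empty -> index 5.
Insert 595: h=5, h2=2, slots 5,0 occupied -> index 2.
Insert 62: h=0, h2=3, slots 0,3 occupied -> index 6.
Table: [944, —, 595, 902, —, 546, 62]

3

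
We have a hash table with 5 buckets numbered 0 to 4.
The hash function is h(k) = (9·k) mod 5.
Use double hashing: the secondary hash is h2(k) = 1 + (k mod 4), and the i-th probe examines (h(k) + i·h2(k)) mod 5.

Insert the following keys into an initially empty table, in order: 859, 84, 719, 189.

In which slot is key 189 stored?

3

859 hashes to 1; slot 1 is free → place at 1.
84 hashes to 1, h2=1; 1 taken → place at 2.
719 hashes to 1, h2=4; 1 taken → place at 0.
189 hashes to 1, h2=2; 1 taken → place at 3.
Table: [719, 859, 84, 189, —]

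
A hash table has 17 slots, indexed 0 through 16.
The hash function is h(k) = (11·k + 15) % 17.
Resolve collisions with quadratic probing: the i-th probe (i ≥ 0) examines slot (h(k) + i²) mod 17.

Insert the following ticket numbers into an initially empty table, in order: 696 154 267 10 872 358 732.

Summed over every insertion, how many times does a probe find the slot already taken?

Insert 696: h=4, slot 4 empty → index 4.
Insert 154: h=9, slot 9 empty → index 9.
Insert 267: h=11, slot 11 empty → index 11.
Insert 10: h=6, slot 6 empty → index 6.
Insert 872: h=2, slot 2 empty → index 2.
Insert 358: h=9, slot 9 occupied → index 10.
Insert 732: h=9, slots 9,10 occupied → index 13.
Table: [—, —, 872, —, 696, —, 10, —, —, 154, 358, 267, —, 732, —, —, —]

3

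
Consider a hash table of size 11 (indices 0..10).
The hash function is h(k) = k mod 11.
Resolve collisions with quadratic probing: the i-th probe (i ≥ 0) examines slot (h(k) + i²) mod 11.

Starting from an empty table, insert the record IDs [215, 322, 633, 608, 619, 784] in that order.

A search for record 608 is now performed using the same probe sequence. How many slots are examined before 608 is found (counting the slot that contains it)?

215: h=6 => slot 6
322: h=3 => slot 3
633: h=6, probe 6,7 => slot 7
608: h=3, probe 3,4 => slot 4
619: h=3, probe 3,4,7,1 => slot 1
784: h=3, probe 3,4,7,1,8 => slot 8
Table: [-, 619, -, 322, 608, -, 215, 633, 784, -, -]
Lookup 608: h=3, probe 3,4 → found at 4.

2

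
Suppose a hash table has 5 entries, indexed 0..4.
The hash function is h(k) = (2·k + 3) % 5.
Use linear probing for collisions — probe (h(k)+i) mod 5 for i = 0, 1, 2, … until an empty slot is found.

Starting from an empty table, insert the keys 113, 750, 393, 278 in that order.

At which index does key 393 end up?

0

113 hashes to 4; slot 4 is free → place at 4.
750 hashes to 3; slot 3 is free → place at 3.
393 hashes to 4; 4 taken → place at 0.
278 hashes to 4; 4,0 taken → place at 1.
Table: [393, 278, ., 750, 113]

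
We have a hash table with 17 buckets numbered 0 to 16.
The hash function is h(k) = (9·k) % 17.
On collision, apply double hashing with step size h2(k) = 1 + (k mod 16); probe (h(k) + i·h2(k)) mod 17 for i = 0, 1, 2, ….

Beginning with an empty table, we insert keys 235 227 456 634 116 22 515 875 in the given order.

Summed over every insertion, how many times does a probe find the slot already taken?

235 hashes to 7; slot 7 is free -> place at 7.
227 hashes to 3; slot 3 is free -> place at 3.
456 hashes to 7, h2=9; 7 taken -> place at 16.
634 hashes to 11; slot 11 is free -> place at 11.
116 hashes to 7, h2=5; 7 taken -> place at 12.
22 hashes to 11, h2=7; 11 taken -> place at 1.
515 hashes to 11, h2=4; 11 taken -> place at 15.
875 hashes to 4; slot 4 is free -> place at 4.
Table: [—, 22, —, 227, 875, —, —, 235, —, —, —, 634, 116, —, —, 515, 456]

4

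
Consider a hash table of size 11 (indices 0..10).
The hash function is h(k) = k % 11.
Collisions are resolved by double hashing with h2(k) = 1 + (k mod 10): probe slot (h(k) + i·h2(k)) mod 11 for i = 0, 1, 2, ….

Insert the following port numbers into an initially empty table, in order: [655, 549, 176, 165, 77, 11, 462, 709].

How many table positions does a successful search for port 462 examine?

655 hashes to 6; slot 6 is free -> place at 6.
549 hashes to 10; slot 10 is free -> place at 10.
176 hashes to 0; slot 0 is free -> place at 0.
165 hashes to 0, h2=6; 0,6 taken -> place at 1.
77 hashes to 0, h2=8; 0 taken -> place at 8.
11 hashes to 0, h2=2; 0 taken -> place at 2.
462 hashes to 0, h2=3; 0 taken -> place at 3.
709 hashes to 5; slot 5 is free -> place at 5.
Table: [176, 165, 11, 462, _, 709, 655, _, 77, _, 549]
Lookup 462: h=0, h2=3, probe 0,3 → found at 3.

2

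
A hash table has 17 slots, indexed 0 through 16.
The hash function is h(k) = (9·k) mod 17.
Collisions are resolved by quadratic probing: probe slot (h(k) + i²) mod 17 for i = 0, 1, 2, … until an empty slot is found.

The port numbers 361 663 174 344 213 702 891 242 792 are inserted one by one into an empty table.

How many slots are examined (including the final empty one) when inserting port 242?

Insert 361: h=2, slot 2 empty → index 2.
Insert 663: h=0, slot 0 empty → index 0.
Insert 174: h=2, slot 2 occupied → index 3.
Insert 344: h=2, slots 2,3 occupied → index 6.
Insert 213: h=13, slot 13 empty → index 13.
Insert 702: h=11, slot 11 empty → index 11.
Insert 891: h=12, slot 12 empty → index 12.
Insert 242: h=2, slots 2,3,6,11 occupied → index 1.
Insert 792: h=5, slot 5 empty → index 5.
Table: [663, 242, 361, 174, _, 792, 344, _, _, _, _, 702, 891, 213, _, _, _]

5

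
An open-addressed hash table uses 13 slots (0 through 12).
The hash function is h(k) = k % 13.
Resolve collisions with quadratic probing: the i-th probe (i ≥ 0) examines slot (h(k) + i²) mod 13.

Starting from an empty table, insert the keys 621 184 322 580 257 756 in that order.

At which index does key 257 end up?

1

Insert 621: h=10, slot 10 empty → index 10.
Insert 184: h=2, slot 2 empty → index 2.
Insert 322: h=10, slot 10 occupied → index 11.
Insert 580: h=8, slot 8 empty → index 8.
Insert 257: h=10, slots 10,11 occupied → index 1.
Insert 756: h=2, slot 2 occupied → index 3.
Table: [-, 257, 184, 756, -, -, -, -, 580, -, 621, 322, -]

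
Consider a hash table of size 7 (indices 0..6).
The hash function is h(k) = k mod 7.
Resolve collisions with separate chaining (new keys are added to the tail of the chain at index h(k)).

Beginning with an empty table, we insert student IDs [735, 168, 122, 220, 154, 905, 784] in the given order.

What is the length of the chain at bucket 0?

Insert 735: h=0, bucket 0 empty -> new chain.
Insert 168: h=0, bucket 0 nonempty -> append to chain.
Insert 122: h=3, bucket 3 empty -> new chain.
Insert 220: h=3, bucket 3 nonempty -> append to chain.
Insert 154: h=0, bucket 0 nonempty -> append to chain.
Insert 905: h=2, bucket 2 empty -> new chain.
Insert 784: h=0, bucket 0 nonempty -> append to chain.
Final buckets:
0: 735 -> 168 -> 154 -> 784
1: ∅
2: 905
3: 122 -> 220
4: ∅
5: ∅
6: ∅

4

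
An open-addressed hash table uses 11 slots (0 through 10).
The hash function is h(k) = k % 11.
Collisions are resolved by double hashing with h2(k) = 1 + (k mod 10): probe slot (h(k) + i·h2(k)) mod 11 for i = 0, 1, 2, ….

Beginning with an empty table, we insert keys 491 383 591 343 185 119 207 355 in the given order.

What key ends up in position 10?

Insert 491: h=7, slot 7 empty => index 7.
Insert 383: h=9, slot 9 empty => index 9.
Insert 591: h=8, slot 8 empty => index 8.
Insert 343: h=2, slot 2 empty => index 2.
Insert 185: h=9, h2=6, slot 9 occupied => index 4.
Insert 119: h=9, h2=10, slots 9,8,7 occupied => index 6.
Insert 207: h=9, h2=8, slots 9,6 occupied => index 3.
Insert 355: h=3, h2=6, slots 3,9,4 occupied => index 10.
Table: [_, _, 343, 207, 185, _, 119, 491, 591, 383, 355]

355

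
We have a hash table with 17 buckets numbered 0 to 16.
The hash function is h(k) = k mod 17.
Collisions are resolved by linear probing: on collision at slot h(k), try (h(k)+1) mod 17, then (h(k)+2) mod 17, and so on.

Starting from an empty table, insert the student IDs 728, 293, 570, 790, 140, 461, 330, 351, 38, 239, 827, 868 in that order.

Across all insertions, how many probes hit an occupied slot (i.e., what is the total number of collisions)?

6

728 hashes to 14; slot 14 is free => place at 14.
293 hashes to 4; slot 4 is free => place at 4.
570 hashes to 9; slot 9 is free => place at 9.
790 hashes to 8; slot 8 is free => place at 8.
140 hashes to 4; 4 taken => place at 5.
461 hashes to 2; slot 2 is free => place at 2.
330 hashes to 7; slot 7 is free => place at 7.
351 hashes to 11; slot 11 is free => place at 11.
38 hashes to 4; 4,5 taken => place at 6.
239 hashes to 1; slot 1 is free => place at 1.
827 hashes to 11; 11 taken => place at 12.
868 hashes to 1; 1,2 taken => place at 3.
Table: [-, 239, 461, 868, 293, 140, 38, 330, 790, 570, -, 351, 827, -, 728, -, -]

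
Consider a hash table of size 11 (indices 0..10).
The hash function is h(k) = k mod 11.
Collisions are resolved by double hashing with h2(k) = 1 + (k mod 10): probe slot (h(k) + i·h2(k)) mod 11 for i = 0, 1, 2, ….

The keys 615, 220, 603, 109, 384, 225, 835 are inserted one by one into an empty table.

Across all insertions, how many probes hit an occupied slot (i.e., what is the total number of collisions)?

6

615 hashes to 10; slot 10 is free -> place at 10.
220 hashes to 0; slot 0 is free -> place at 0.
603 hashes to 9; slot 9 is free -> place at 9.
109 hashes to 10, h2=10; 10,9 taken -> place at 8.
384 hashes to 10, h2=5; 10 taken -> place at 4.
225 hashes to 5; slot 5 is free -> place at 5.
835 hashes to 10, h2=6; 10,5,0 taken -> place at 6.
Table: [220, ∅, ∅, ∅, 384, 225, 835, ∅, 109, 603, 615]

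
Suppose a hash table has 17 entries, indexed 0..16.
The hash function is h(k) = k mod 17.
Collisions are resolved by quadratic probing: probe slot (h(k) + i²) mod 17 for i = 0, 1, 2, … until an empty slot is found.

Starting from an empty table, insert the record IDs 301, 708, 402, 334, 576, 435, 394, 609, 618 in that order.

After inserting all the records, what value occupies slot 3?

334

301: h=12 -> slot 12
708: h=11 -> slot 11
402: h=11, probe 11,12,15 -> slot 15
334: h=11, probe 11,12,15,3 -> slot 3
576: h=15, probe 15,16 -> slot 16
435: h=10 -> slot 10
394: h=3, probe 3,4 -> slot 4
609: h=14 -> slot 14
618: h=6 -> slot 6
Table: [∅, ∅, ∅, 334, 394, ∅, 618, ∅, ∅, ∅, 435, 708, 301, ∅, 609, 402, 576]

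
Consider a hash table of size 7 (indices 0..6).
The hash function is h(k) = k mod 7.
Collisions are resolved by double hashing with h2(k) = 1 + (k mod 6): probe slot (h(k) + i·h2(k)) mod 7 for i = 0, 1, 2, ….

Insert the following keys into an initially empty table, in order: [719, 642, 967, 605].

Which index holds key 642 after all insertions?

6

719 hashes to 5; slot 5 is free -> place at 5.
642 hashes to 5, h2=1; 5 taken -> place at 6.
967 hashes to 1; slot 1 is free -> place at 1.
605 hashes to 3; slot 3 is free -> place at 3.
Table: [∅, 967, ∅, 605, ∅, 719, 642]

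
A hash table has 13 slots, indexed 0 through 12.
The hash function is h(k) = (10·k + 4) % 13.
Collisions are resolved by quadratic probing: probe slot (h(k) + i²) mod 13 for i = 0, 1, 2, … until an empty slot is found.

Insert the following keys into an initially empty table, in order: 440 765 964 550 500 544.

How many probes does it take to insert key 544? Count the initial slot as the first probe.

440 hashes to 10; slot 10 is free => place at 10.
765 hashes to 10; 10 taken => place at 11.
964 hashes to 11; 11 taken => place at 12.
550 hashes to 5; slot 5 is free => place at 5.
500 hashes to 12; 12 taken => place at 0.
544 hashes to 10; 10,11 taken => place at 1.
Table: [500, 544, —, —, —, 550, —, —, —, —, 440, 765, 964]

3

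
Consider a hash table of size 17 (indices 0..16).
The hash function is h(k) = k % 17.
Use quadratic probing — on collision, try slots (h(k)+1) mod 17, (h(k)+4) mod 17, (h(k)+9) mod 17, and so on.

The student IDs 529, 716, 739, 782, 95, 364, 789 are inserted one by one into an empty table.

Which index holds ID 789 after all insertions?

529: h=2 → slot 2
716: h=2, probe 2,3 → slot 3
739: h=8 → slot 8
782: h=0 → slot 0
95: h=10 → slot 10
364: h=7 → slot 7
789: h=7, probe 7,8,11 → slot 11
Table: [782, ., 529, 716, ., ., ., 364, 739, ., 95, 789, ., ., ., ., .]

11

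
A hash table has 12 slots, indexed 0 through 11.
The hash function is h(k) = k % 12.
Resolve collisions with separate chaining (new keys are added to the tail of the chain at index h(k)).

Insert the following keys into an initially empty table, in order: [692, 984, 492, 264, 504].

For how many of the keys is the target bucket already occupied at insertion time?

692 → bucket 8
984 → bucket 0
492 → bucket 0 (collision)
264 → bucket 0 (collision)
504 → bucket 0 (collision)
Final buckets:
0: 984 -> 492 -> 264 -> 504
1: -
2: -
3: -
4: -
5: -
6: -
7: -
8: 692
9: -
10: -
11: -

3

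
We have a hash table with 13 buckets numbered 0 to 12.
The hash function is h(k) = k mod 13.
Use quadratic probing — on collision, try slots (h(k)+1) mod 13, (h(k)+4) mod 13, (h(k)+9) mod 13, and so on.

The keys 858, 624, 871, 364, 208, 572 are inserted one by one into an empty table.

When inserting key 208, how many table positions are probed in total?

858 hashes to 0; slot 0 is free -> place at 0.
624 hashes to 0; 0 taken -> place at 1.
871 hashes to 0; 0,1 taken -> place at 4.
364 hashes to 0; 0,1,4 taken -> place at 9.
208 hashes to 0; 0,1,4,9 taken -> place at 3.
572 hashes to 0; 0,1,4,9,3 taken -> place at 12.
Table: [858, 624, ., 208, 871, ., ., ., ., 364, ., ., 572]

5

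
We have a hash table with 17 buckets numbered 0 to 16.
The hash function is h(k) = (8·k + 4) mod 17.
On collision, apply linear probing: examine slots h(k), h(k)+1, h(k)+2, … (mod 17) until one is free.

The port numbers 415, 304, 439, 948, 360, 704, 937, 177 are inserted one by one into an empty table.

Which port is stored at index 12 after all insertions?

177

Insert 415: h=9, slot 9 empty → index 9.
Insert 304: h=5, slot 5 empty → index 5.
Insert 439: h=14, slot 14 empty → index 14.
Insert 948: h=6, slot 6 empty → index 6.
Insert 360: h=11, slot 11 empty → index 11.
Insert 704: h=9, slot 9 occupied → index 10.
Insert 937: h=3, slot 3 empty → index 3.
Insert 177: h=9, slots 9,10,11 occupied → index 12.
Table: [∅, ∅, ∅, 937, ∅, 304, 948, ∅, ∅, 415, 704, 360, 177, ∅, 439, ∅, ∅]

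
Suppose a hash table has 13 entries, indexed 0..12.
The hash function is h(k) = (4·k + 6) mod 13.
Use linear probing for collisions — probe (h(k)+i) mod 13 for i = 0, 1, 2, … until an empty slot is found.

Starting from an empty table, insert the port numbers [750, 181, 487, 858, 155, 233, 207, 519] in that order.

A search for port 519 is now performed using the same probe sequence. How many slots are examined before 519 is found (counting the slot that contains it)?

750: h=3 -> slot 3
181: h=2 -> slot 2
487: h=4 -> slot 4
858: h=6 -> slot 6
155: h=2, probe 2,3,4,5 -> slot 5
233: h=2, probe 2,3,4,5,6,7 -> slot 7
207: h=2, probe 2,3,4,5,6,7,8 -> slot 8
519: h=2, probe 2,3,4,5,6,7,8,9 -> slot 9
Table: [-, -, 181, 750, 487, 155, 858, 233, 207, 519, -, -, -]
Lookup 519: h=2, probe 2,3,4,5,6,7,8,9 → found at 9.

8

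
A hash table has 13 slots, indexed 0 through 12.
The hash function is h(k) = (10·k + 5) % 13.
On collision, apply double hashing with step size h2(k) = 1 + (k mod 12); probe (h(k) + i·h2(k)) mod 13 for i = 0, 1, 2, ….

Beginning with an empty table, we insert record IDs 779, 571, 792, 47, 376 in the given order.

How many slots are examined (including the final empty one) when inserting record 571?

2

Insert 779: h=8, slot 8 empty => index 8.
Insert 571: h=8, h2=8, slot 8 occupied => index 3.
Insert 792: h=8, h2=1, slot 8 occupied => index 9.
Insert 47: h=7, slot 7 empty => index 7.
Insert 376: h=8, h2=5, slot 8 occupied => index 0.
Table: [376, -, -, 571, -, -, -, 47, 779, 792, -, -, -]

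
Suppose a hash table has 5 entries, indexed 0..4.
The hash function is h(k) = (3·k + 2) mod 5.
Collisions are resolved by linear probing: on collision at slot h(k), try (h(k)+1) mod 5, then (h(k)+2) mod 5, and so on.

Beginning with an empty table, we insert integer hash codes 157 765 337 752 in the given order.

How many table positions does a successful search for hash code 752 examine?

Insert 157: h=3, slot 3 empty → index 3.
Insert 765: h=2, slot 2 empty → index 2.
Insert 337: h=3, slot 3 occupied → index 4.
Insert 752: h=3, slots 3,4 occupied → index 0.
Table: [752, _, 765, 157, 337]
Lookup 752: h=3, probe 3,4,0 → found at 0.

3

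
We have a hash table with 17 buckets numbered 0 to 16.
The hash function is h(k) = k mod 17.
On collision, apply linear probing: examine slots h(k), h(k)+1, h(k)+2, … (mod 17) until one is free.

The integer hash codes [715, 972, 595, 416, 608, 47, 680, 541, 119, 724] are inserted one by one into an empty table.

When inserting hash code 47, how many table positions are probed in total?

Insert 715: h=1, slot 1 empty => index 1.
Insert 972: h=3, slot 3 empty => index 3.
Insert 595: h=0, slot 0 empty => index 0.
Insert 416: h=8, slot 8 empty => index 8.
Insert 608: h=13, slot 13 empty => index 13.
Insert 47: h=13, slot 13 occupied => index 14.
Insert 680: h=0, slots 0,1 occupied => index 2.
Insert 541: h=14, slot 14 occupied => index 15.
Insert 119: h=0, slots 0,1,2,3 occupied => index 4.
Insert 724: h=10, slot 10 empty => index 10.
Table: [595, 715, 680, 972, 119, ., ., ., 416, ., 724, ., ., 608, 47, 541, .]

2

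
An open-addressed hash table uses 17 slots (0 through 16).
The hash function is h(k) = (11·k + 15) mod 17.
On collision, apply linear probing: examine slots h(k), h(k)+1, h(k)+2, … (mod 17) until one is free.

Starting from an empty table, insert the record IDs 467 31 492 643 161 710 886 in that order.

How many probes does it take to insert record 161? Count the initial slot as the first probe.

Insert 467: h=1, slot 1 empty → index 1.
Insert 31: h=16, slot 16 empty → index 16.
Insert 492: h=4, slot 4 empty → index 4.
Insert 643: h=16, slot 16 occupied → index 0.
Insert 161: h=1, slot 1 occupied → index 2.
Insert 710: h=5, slot 5 empty → index 5.
Insert 886: h=3, slot 3 empty → index 3.
Table: [643, 467, 161, 886, 492, 710, _, _, _, _, _, _, _, _, _, _, 31]

2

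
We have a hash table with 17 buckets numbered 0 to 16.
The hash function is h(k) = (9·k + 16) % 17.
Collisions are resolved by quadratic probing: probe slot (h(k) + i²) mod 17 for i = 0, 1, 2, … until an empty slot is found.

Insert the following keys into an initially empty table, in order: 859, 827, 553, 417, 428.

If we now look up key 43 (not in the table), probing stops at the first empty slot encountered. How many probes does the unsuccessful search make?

859 hashes to 12; slot 12 is free → place at 12.
827 hashes to 13; slot 13 is free → place at 13.
553 hashes to 12; 12,13 taken → place at 16.
417 hashes to 12; 12,13,16 taken → place at 4.
428 hashes to 9; slot 9 is free → place at 9.
Table: [_, _, _, _, 417, _, _, _, _, 428, _, _, 859, 827, _, _, 553]
Lookup 43: h=12, probe 12,13,16,4,11 → slot 11 empty, not found.

5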